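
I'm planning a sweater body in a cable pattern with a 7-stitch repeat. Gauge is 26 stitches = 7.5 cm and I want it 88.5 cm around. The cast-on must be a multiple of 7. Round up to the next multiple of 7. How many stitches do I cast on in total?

26 / 7.5 = 3.467 sts per cm.
88.5 × 3.467 = 306.80 sts.
Next multiple of 7: 308.

308 stitches.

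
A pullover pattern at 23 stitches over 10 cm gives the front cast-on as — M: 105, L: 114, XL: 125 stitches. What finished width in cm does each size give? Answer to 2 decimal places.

M 45.65 cm; L 49.57 cm; XL 54.35 cm.

23/10 = 2.3 sts per cm.
M: 105 / 2.3 = 45.652 → 45.65 cm.
L: 114 / 2.3 = 49.565 → 49.57 cm.
XL: 125 / 2.3 = 54.348 → 54.35 cm.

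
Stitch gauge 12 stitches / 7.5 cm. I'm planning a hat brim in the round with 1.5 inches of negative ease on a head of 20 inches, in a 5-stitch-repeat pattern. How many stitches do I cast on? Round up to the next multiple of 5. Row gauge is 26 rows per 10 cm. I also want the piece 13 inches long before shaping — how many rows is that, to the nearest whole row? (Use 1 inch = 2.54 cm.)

Finished = 20 − 1.5 = 18.5 inches.
18.5 inches × 2.54 = 46.99 cm.
12/7.5 = 1.6 sts per cm; 46.99 × 1.6 = 75.18 sts.
Next multiple of 5 → 80.
13 inches = 33.02 cm; × 2.6 = 85.85 → 86 rows.

Cast on 80 stitches; work 86 rows.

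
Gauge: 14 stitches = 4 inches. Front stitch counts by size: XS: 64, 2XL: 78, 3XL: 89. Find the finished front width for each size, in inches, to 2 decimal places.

14/4 = 3.5 sts per in.
XS: 64 / 3.5 = 18.286 → 18.29 in.
2XL: 78 / 3.5 = 22.286 → 22.29 in.
3XL: 89 / 3.5 = 25.429 → 25.43 in.

XS 18.29 inches; 2XL 22.29 inches; 3XL 25.43 inches.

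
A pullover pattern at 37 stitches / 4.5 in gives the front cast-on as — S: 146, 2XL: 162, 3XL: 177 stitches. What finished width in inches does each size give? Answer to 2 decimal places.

S 17.76 inches; 2XL 19.70 inches; 3XL 21.53 inches.

37/4.5 = 8.222 sts per in.
S: 146 / 8.222 = 17.757 → 17.76 in.
2XL: 162 / 8.222 = 19.703 → 19.70 in.
3XL: 177 / 8.222 = 21.527 → 21.53 in.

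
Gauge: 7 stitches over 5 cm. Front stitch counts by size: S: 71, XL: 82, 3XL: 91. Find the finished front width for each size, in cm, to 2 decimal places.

S 50.71 cm; XL 58.57 cm; 3XL 65.00 cm.

7/5 = 1.4 sts per cm.
S: 71 / 1.4 = 50.714 → 50.71 cm.
XL: 82 / 1.4 = 58.571 → 58.57 cm.
3XL: 91 / 1.4 = 65.000 → 65.00 cm.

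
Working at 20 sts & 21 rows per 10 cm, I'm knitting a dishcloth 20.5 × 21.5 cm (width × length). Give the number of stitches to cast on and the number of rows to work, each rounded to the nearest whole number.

Cast on 41 stitches and work 45 rows.

Stitch gauge = 20/10 = 2 sts/cm; 20.5 × 2 = 41.00 → 41 sts.
Row gauge = 21/10 = 2.1 rows/cm; 21.5 × 2.1 = 45.15 → 45 rows.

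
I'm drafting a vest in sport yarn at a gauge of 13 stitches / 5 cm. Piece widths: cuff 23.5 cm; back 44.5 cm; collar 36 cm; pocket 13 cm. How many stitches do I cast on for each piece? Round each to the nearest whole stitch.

cuff 61; back 116; collar 94; pocket 34.

Rate = 13/5 = 2.6 sts per cm.
cuff: 23.5 × 2.6 = 61.10 → 61.
back: 44.5 × 2.6 = 115.70 → 116.
collar: 36 × 2.6 = 93.60 → 94.
pocket: 13 × 2.6 = 33.80 → 34.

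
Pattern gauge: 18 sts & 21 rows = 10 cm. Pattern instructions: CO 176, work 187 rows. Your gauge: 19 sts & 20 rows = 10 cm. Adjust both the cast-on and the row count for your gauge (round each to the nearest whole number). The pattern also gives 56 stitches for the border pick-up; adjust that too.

Stitches: 176 × 19/18 = 185.78 → 186.
Rows: 187 × 20/21 = 178.10 → 178.
border pick-up: 56 × 19/18 = 59.11 → 59.

Cast on 186 stitches; work 178 rows; border pick-up 59 stitches.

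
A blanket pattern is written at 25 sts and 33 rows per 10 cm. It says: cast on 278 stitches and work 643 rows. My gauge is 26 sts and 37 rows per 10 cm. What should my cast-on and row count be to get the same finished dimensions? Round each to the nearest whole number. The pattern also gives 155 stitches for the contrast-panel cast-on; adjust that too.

Cast on 289 stitches; work 721 rows; contrast-panel cast-on 161 stitches.

Stitches: 278 × 26/25 = 289.12 → 289.
Rows: 643 × 37/33 = 720.94 → 721.
contrast-panel cast-on: 155 × 26/25 = 161.20 → 161.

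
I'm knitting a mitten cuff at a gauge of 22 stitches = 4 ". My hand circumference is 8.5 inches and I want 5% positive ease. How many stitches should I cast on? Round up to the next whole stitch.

Cast on 50 stitches.

Finished = 8.5 × 1.05 = 8.93 in.
22 / 4 = 5.5 sts per inch.
8.93 × 5.5 = 49.09 sts.
→ 50 sts.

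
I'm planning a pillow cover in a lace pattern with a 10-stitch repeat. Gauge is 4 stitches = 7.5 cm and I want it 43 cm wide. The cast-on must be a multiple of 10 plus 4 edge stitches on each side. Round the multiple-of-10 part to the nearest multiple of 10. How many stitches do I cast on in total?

4 / 7.5 = 0.533 sts per cm.
43 × 0.533 = 22.93 sts.
Less 8 edge sts → 14.93 for the repeat.
Nearest multiple of 10: 10.
Add back 8 edge sts → 18.

18 stitches.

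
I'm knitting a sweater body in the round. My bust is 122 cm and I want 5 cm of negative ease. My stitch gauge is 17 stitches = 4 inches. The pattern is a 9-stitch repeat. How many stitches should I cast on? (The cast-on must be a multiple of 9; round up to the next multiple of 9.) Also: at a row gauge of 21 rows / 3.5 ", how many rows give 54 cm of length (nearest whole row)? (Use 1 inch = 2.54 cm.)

Cast on 198 stitches; work 128 rows.

Finished = 122 − 5 = 117 cm.
117 cm × 1/2.54 = 46.06 inches.
17/4 = 4.25 sts per in; 46.06 × 4.25 = 195.77 sts.
Next multiple of 9 → 198.
54 cm = 21.26 inches; × 6 = 127.56 → 128 rows.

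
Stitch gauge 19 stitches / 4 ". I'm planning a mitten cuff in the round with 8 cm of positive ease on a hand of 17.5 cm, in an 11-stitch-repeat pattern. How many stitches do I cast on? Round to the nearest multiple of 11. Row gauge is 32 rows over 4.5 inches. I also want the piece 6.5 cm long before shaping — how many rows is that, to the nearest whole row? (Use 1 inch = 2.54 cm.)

Cast on 44 stitches; work 18 rows.

Finished = 17.5 + 8 = 25.5 cm.
25.5 cm × 1/2.54 = 10.04 inches.
19/4 = 4.75 sts per in; 10.04 × 4.75 = 47.69 sts.
Nearest multiple of 11 → 44.
6.5 cm = 2.56 inches; × 7.111 = 18.20 → 18 rows.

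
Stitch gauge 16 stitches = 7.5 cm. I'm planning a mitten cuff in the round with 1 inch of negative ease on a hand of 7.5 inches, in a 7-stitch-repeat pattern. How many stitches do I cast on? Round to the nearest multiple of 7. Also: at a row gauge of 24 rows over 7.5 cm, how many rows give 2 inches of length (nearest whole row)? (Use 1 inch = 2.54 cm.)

Finished = 7.5 − 1 = 6.5 inches.
6.5 inches × 2.54 = 16.51 cm.
16/7.5 = 2.133 sts per cm; 16.51 × 2.133 = 35.22 sts.
Nearest multiple of 7 → 35.
2 inches = 5.08 cm; × 3.2 = 16.26 → 16 rows.

Cast on 35 stitches; work 16 rows.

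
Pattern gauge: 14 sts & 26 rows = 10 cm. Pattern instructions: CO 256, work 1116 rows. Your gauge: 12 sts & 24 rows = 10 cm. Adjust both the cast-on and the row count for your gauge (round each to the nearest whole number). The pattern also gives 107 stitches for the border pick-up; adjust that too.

Cast on 219 stitches; work 1030 rows; border pick-up 92 stitches.

Stitches: 256 × 12/14 = 219.43 → 219.
Rows: 1116 × 24/26 = 1030.15 → 1030.
border pick-up: 107 × 12/14 = 91.71 → 92.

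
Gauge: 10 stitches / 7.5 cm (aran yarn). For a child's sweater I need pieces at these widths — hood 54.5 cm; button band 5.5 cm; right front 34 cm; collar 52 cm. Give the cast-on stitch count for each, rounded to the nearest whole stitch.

Rate = 10/7.5 = 1.333 sts per cm.
hood: 54.5 × 1.333 = 72.67 → 73.
button band: 5.5 × 1.333 = 7.33 → 7.
right front: 34 × 1.333 = 45.33 → 45.
collar: 52 × 1.333 = 69.33 → 69.

hood 73; button band 7; right front 45; collar 69.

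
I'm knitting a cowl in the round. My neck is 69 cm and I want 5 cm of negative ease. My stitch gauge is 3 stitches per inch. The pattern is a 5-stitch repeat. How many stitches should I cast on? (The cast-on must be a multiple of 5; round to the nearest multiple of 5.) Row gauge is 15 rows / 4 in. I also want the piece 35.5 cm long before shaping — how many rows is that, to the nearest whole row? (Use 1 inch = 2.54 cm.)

Finished = 69 − 5 = 64 cm.
64 cm × 1/2.54 = 25.20 inches.
3/1 = 3 sts per in; 25.20 × 3 = 75.59 sts.
Nearest multiple of 5 → 75.
35.5 cm = 13.98 inches; × 3.75 = 52.41 → 52 rows.

Cast on 75 stitches; work 52 rows.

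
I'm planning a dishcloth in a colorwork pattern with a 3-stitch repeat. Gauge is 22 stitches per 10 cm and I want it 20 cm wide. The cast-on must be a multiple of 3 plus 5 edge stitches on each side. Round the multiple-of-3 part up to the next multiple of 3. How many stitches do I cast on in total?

CO 46 sts.

22 / 10 = 2.2 sts per cm.
20 × 2.2 = 44.00 sts.
Less 10 edge sts → 34.00 for the repeat.
Next multiple of 3: 36.
Add back 10 edge sts → 46.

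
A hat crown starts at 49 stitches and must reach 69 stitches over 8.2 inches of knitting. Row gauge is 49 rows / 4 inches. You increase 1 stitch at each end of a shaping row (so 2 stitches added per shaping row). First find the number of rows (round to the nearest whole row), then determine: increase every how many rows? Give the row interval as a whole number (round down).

Rows = 8.2 × 12.25 = 100.4 → 100 rows.
Stitches to add: 20 → 10 shaping rows (at 2 st each).
100 / 10 = 10.00 → every 10 rows.

Increase every 10th row.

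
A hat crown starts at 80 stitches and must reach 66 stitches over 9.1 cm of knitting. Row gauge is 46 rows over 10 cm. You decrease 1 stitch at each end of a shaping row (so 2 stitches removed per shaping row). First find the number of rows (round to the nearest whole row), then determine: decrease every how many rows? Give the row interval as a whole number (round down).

Decrease every 6th row.

Rows = 9.1 × 4.6 = 41.9 → 42 rows.
Stitches to remove: 14 → 7 shaping rows (at 2 st each).
42 / 7 = 6.00 → every 6 rows.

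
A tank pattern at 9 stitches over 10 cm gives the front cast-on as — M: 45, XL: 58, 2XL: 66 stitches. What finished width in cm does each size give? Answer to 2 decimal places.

9/10 = 0.9 sts per cm.
M: 45 / 0.9 = 50.000 → 50.00 cm.
XL: 58 / 0.9 = 64.444 → 64.44 cm.
2XL: 66 / 0.9 = 73.333 → 73.33 cm.

M 50.00 cm; XL 64.44 cm; 2XL 73.33 cm.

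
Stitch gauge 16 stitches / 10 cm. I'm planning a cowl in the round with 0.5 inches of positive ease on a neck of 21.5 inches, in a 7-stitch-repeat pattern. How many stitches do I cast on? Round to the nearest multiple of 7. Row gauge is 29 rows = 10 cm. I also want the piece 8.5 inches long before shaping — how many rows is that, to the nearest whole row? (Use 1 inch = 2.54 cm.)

Finished = 21.5 + 0.5 = 22 inches.
22 inches × 2.54 = 55.88 cm.
16/10 = 1.6 sts per cm; 55.88 × 1.6 = 89.41 sts.
Nearest multiple of 7 → 91.
8.5 inches = 21.59 cm; × 2.9 = 62.61 → 63 rows.

Cast on 91 stitches; work 63 rows.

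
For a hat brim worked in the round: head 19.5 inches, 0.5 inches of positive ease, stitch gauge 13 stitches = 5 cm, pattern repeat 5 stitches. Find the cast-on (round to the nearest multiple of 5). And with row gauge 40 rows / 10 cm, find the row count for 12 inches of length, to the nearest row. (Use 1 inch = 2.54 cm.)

Finished = 19.5 + 0.5 = 20 inches.
20 inches × 2.54 = 50.80 cm.
13/5 = 2.6 sts per cm; 50.80 × 2.6 = 132.08 sts.
Nearest multiple of 5 → 130.
12 inches = 30.48 cm; × 4 = 121.92 → 122 rows.

Cast on 130 stitches; work 122 rows.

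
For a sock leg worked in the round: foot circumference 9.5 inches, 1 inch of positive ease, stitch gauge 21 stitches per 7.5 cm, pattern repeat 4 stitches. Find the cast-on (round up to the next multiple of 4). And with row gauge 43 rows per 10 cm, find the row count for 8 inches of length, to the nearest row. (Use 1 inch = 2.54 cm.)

Finished = 9.5 + 1 = 10.5 inches.
10.5 inches × 2.54 = 26.67 cm.
21/7.5 = 2.8 sts per cm; 26.67 × 2.8 = 74.68 sts.
Next multiple of 4 → 76.
8 inches = 20.32 cm; × 4.3 = 87.38 → 87 rows.

Cast on 76 stitches; work 87 rows.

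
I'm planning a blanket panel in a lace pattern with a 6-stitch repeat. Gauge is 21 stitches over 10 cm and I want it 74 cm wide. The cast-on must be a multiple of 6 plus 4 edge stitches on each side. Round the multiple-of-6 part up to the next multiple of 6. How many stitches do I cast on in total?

Cast on 158 stitches.

21 / 10 = 2.1 sts per cm.
74 × 2.1 = 155.40 sts.
Less 8 edge sts → 147.40 for the repeat.
Next multiple of 6: 150.
Add back 8 edge sts → 158.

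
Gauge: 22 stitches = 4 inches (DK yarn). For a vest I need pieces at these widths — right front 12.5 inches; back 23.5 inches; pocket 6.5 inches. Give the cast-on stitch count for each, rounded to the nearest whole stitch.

Rate = 22/4 = 5.5 sts per in.
right front: 12.5 × 5.5 = 68.75 → 69.
back: 23.5 × 5.5 = 129.25 → 129.
pocket: 6.5 × 5.5 = 35.75 → 36.

right front 69; back 129; pocket 36.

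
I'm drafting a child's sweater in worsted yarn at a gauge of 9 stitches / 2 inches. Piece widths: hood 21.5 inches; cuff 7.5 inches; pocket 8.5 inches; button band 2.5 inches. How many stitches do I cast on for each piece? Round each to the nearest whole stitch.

Rate = 9/2 = 4.5 sts per in.
hood: 21.5 × 4.5 = 96.75 → 97.
cuff: 7.5 × 4.5 = 33.75 → 34.
pocket: 8.5 × 4.5 = 38.25 → 38.
button band: 2.5 × 4.5 = 11.25 → 11.

hood 97; cuff 34; pocket 38; button band 11.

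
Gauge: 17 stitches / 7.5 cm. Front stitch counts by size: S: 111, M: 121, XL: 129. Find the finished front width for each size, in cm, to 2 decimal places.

S 48.97 cm; M 53.38 cm; XL 56.91 cm.

17/7.5 = 2.267 sts per cm.
S: 111 / 2.267 = 48.971 → 48.97 cm.
M: 121 / 2.267 = 53.382 → 53.38 cm.
XL: 129 / 2.267 = 56.912 → 56.91 cm.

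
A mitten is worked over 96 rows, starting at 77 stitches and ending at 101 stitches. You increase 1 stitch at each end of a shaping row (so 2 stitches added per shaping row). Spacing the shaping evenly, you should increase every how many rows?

Stitches to add: |101 − 77| = 24.
Shaping rows needed: 24 / 2 = 12.
96 rows / 12 = every 8 rows.

Increase every 8th row.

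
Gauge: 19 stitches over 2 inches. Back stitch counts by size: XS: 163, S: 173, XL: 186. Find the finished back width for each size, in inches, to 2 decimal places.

XS 17.16 inches; S 18.21 inches; XL 19.58 inches.

19/2 = 9.5 sts per in.
XS: 163 / 9.5 = 17.158 → 17.16 in.
S: 173 / 9.5 = 18.211 → 18.21 in.
XL: 186 / 9.5 = 19.579 → 19.58 in.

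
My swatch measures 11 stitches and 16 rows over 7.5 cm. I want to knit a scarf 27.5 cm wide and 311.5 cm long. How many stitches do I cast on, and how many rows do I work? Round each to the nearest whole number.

Cast on 40 stitches and work 665 rows.

Stitch gauge = 11/7.5 = 1.467 sts/cm; 27.5 × 1.467 = 40.33 → 40 sts.
Row gauge = 16/7.5 = 2.133 rows/cm; 311.5 × 2.133 = 664.53 → 665 rows.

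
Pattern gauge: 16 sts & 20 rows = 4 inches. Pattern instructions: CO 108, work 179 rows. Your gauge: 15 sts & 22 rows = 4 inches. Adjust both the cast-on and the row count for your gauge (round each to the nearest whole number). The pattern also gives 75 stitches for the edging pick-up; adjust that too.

Cast on 101 stitches; work 197 rows; edging pick-up 70 stitches.

Stitches: 108 × 15/16 = 101.25 → 101.
Rows: 179 × 22/20 = 196.90 → 197.
edging pick-up: 75 × 15/16 = 70.31 → 70.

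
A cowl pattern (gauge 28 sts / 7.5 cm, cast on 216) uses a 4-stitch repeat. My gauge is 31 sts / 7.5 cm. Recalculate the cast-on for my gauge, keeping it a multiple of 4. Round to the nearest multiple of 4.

216 × 31 / 28 = 239.14.
Nearest multiple of 4: 240.

240 stitches.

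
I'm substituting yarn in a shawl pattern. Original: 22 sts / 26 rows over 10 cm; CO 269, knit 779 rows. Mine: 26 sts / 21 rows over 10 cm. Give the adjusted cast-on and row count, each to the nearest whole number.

Stitches: 269 × 26/22 = 317.91 → 318.
Rows: 779 × 21/26 = 629.19 → 629.

Cast on 318 stitches; work 629 rows.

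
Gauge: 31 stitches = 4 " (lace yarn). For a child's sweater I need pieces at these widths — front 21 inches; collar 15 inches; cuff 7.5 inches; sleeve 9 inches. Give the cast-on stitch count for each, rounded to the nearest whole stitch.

front 163; collar 116; cuff 58; sleeve 70.

Rate = 31/4 = 7.75 sts per in.
front: 21 × 7.75 = 162.75 → 163.
collar: 15 × 7.75 = 116.25 → 116.
cuff: 7.5 × 7.75 = 58.12 → 58.
sleeve: 9 × 7.75 = 69.75 → 70.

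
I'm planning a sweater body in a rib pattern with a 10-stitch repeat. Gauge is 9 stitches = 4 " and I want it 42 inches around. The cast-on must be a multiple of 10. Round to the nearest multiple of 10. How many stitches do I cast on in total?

9 / 4 = 2.25 sts per inch.
42 × 2.25 = 94.50 sts.
Nearest multiple of 10: 90.

CO 90 sts.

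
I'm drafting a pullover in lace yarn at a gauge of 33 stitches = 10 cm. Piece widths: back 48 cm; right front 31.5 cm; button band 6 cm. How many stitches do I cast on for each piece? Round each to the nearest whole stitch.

back 158; right front 104; button band 20.

Rate = 33/10 = 3.3 sts per cm.
back: 48 × 3.3 = 158.40 → 158.
right front: 31.5 × 3.3 = 103.95 → 104.
button band: 6 × 3.3 = 19.80 → 20.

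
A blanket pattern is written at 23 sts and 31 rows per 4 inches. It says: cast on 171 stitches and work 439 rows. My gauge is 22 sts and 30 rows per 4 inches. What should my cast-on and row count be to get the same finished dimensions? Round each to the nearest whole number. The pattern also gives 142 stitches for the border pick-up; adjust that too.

Cast on 164 stitches; work 425 rows; border pick-up 136 stitches.

Stitches: 171 × 22/23 = 163.57 → 164.
Rows: 439 × 30/31 = 424.84 → 425.
border pick-up: 142 × 22/23 = 135.83 → 136.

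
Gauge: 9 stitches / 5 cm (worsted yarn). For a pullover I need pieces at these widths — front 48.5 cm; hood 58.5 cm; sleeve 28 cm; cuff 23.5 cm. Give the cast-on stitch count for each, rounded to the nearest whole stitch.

Rate = 9/5 = 1.8 sts per cm.
front: 48.5 × 1.8 = 87.30 → 87.
hood: 58.5 × 1.8 = 105.30 → 105.
sleeve: 28 × 1.8 = 50.40 → 50.
cuff: 23.5 × 1.8 = 42.30 → 42.

front 87; hood 105; sleeve 50; cuff 42.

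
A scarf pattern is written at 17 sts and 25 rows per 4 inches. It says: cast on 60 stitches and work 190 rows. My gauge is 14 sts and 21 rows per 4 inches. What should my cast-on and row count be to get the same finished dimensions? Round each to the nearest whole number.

Stitches: 60 × 14/17 = 49.41 → 49.
Rows: 190 × 21/25 = 159.60 → 160.

Cast on 49 stitches; work 160 rows.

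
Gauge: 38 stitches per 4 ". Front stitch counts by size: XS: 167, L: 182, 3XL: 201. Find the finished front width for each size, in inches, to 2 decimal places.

38/4 = 9.5 sts per in.
XS: 167 / 9.5 = 17.579 → 17.58 in.
L: 182 / 9.5 = 19.158 → 19.16 in.
3XL: 201 / 9.5 = 21.158 → 21.16 in.

XS 17.58 inches; L 19.16 inches; 3XL 21.16 inches.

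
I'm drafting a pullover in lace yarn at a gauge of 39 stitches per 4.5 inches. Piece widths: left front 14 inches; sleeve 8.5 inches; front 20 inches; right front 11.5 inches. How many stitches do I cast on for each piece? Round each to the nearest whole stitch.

left front 121; sleeve 74; front 173; right front 100.

Rate = 39/4.5 = 8.667 sts per in.
left front: 14 × 8.667 = 121.33 → 121.
sleeve: 8.5 × 8.667 = 73.67 → 74.
front: 20 × 8.667 = 173.33 → 173.
right front: 11.5 × 8.667 = 99.67 → 100.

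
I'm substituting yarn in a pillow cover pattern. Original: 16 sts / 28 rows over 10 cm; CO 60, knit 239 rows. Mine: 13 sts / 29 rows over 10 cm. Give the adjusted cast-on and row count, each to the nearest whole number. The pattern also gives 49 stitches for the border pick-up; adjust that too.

Stitches: 60 × 13/16 = 48.75 → 49.
Rows: 239 × 29/28 = 247.54 → 248.
border pick-up: 49 × 13/16 = 39.81 → 40.

Cast on 49 stitches; work 248 rows; border pick-up 40 stitches.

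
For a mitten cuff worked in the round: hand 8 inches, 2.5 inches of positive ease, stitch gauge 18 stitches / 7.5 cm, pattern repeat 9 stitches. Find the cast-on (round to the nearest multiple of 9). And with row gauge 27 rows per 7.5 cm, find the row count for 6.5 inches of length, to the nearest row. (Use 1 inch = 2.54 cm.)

Finished = 8 + 2.5 = 10.5 inches.
10.5 inches × 2.54 = 26.67 cm.
18/7.5 = 2.4 sts per cm; 26.67 × 2.4 = 64.01 sts.
Nearest multiple of 9 → 63.
6.5 inches = 16.51 cm; × 3.6 = 59.44 → 59 rows.

Cast on 63 stitches; work 59 rows.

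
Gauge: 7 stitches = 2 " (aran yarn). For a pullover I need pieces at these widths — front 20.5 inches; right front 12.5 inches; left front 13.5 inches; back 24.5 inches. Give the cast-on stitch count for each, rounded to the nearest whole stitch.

front 72; right front 44; left front 47; back 86.

Rate = 7/2 = 3.5 sts per in.
front: 20.5 × 3.5 = 71.75 → 72.
right front: 12.5 × 3.5 = 43.75 → 44.
left front: 13.5 × 3.5 = 47.25 → 47.
back: 24.5 × 3.5 = 85.75 → 86.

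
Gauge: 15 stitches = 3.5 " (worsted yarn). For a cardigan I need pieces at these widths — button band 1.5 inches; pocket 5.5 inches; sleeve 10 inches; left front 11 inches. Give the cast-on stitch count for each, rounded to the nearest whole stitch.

button band 6; pocket 24; sleeve 43; left front 47.

Rate = 15/3.5 = 4.286 sts per in.
button band: 1.5 × 4.286 = 6.43 → 6.
pocket: 5.5 × 4.286 = 23.57 → 24.
sleeve: 10 × 4.286 = 42.86 → 43.
left front: 11 × 4.286 = 47.14 → 47.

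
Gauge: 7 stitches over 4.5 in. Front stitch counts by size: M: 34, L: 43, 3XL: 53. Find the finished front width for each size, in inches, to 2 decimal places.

7/4.5 = 1.556 sts per in.
M: 34 / 1.556 = 21.857 → 21.86 in.
L: 43 / 1.556 = 27.643 → 27.64 in.
3XL: 53 / 1.556 = 34.071 → 34.07 in.

M 21.86 inches; L 27.64 inches; 3XL 34.07 inches.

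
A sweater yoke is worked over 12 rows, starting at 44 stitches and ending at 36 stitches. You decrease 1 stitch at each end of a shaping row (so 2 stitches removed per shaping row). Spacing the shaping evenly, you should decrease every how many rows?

Stitches to remove: |36 − 44| = 8.
Shaping rows needed: 8 / 2 = 4.
12 rows / 4 = every 3 rows.

Decrease every 3rd row.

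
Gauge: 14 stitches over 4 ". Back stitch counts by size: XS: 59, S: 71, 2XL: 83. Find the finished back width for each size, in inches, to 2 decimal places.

XS 16.86 inches; S 20.29 inches; 2XL 23.71 inches.

14/4 = 3.5 sts per in.
XS: 59 / 3.5 = 16.857 → 16.86 in.
S: 71 / 3.5 = 20.286 → 20.29 in.
2XL: 83 / 3.5 = 23.714 → 23.71 in.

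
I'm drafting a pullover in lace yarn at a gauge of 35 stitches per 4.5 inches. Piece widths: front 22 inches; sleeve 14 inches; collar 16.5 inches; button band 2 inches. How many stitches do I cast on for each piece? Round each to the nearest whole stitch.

Rate = 35/4.5 = 7.778 sts per in.
front: 22 × 7.778 = 171.11 → 171.
sleeve: 14 × 7.778 = 108.89 → 109.
collar: 16.5 × 7.778 = 128.33 → 128.
button band: 2 × 7.778 = 15.56 → 16.

front 171; sleeve 109; collar 128; button band 16.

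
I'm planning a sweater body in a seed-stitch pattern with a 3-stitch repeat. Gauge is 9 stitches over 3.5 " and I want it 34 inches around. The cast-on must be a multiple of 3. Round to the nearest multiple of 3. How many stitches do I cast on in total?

Cast on 87 stitches.

9 / 3.5 = 2.571 sts per inch.
34 × 2.571 = 87.43 sts.
Nearest multiple of 3: 87.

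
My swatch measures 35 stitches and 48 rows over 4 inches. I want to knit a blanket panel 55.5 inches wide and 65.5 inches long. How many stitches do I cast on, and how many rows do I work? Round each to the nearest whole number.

Cast on 486 stitches and work 786 rows.

Stitch gauge = 35/4 = 8.75 sts/in; 55.5 × 8.75 = 485.62 → 486 sts.
Row gauge = 48/4 = 12 rows/in; 65.5 × 12 = 786.00 → 786 rows.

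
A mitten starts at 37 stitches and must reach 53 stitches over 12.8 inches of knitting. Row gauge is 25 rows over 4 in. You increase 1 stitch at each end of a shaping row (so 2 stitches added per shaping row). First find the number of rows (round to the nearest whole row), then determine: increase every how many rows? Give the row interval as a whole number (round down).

Increase every 10th row.

Rows = 12.8 × 6.25 = 80.0 → 80 rows.
Stitches to add: 16 → 8 shaping rows (at 2 st each).
80 / 8 = 10.00 → every 10 rows.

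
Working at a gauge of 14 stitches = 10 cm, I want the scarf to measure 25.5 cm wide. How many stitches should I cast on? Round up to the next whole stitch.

14 stitches / 10 cm = 1.4 stitches per cm.
25.5 × 1.4 = 35.70 stitches.
Round up → 36.

CO 36 sts.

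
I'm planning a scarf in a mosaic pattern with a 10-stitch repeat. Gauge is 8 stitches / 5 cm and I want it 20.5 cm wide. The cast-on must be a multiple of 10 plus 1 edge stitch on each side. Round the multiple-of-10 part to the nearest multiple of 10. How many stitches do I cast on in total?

32 stitches.

8 / 5 = 1.6 sts per cm.
20.5 × 1.6 = 32.80 sts.
Less 2 edge sts → 30.80 for the repeat.
Nearest multiple of 10: 30.
Add back 2 edge sts → 32.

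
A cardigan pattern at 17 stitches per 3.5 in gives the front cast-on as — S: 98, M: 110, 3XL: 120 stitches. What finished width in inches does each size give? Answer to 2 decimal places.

S 20.18 inches; M 22.65 inches; 3XL 24.71 inches.

17/3.5 = 4.857 sts per in.
S: 98 / 4.857 = 20.176 → 20.18 in.
M: 110 / 4.857 = 22.647 → 22.65 in.
3XL: 120 / 4.857 = 24.706 → 24.71 in.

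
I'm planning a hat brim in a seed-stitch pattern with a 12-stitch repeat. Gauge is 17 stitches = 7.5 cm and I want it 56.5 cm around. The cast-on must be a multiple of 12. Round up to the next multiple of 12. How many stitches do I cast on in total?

132 stitches.

17 / 7.5 = 2.267 sts per cm.
56.5 × 2.267 = 128.07 sts.
Next multiple of 12: 132.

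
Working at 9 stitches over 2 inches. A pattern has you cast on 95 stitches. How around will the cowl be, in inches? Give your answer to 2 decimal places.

9 stitches / 2 inch = 4.5 stitches per inch.
95 / 4.5 = 21.111 inches.

21.11 inches.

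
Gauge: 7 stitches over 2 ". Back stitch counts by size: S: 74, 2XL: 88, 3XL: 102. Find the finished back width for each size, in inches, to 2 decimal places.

7/2 = 3.5 sts per in.
S: 74 / 3.5 = 21.143 → 21.14 in.
2XL: 88 / 3.5 = 25.143 → 25.14 in.
3XL: 102 / 3.5 = 29.143 → 29.14 in.

S 21.14 inches; 2XL 25.14 inches; 3XL 29.14 inches.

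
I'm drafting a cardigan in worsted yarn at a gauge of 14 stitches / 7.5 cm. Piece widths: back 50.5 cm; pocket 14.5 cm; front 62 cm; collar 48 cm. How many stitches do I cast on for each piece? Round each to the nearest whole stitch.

Rate = 14/7.5 = 1.867 sts per cm.
back: 50.5 × 1.867 = 94.27 → 94.
pocket: 14.5 × 1.867 = 27.07 → 27.
front: 62 × 1.867 = 115.73 → 116.
collar: 48 × 1.867 = 89.60 → 90.

back 94; pocket 27; front 116; collar 90.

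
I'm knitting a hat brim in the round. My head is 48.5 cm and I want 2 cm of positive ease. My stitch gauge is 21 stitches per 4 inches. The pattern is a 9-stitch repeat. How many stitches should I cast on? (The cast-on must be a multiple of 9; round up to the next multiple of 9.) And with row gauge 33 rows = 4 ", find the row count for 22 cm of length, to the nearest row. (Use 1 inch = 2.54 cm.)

Finished = 48.5 + 2 = 50.5 cm.
50.5 cm × 1/2.54 = 19.88 inches.
21/4 = 5.25 sts per in; 19.88 × 5.25 = 104.38 sts.
Next multiple of 9 → 108.
22 cm = 8.66 inches; × 8.25 = 71.46 → 71 rows.

Cast on 108 stitches; work 71 rows.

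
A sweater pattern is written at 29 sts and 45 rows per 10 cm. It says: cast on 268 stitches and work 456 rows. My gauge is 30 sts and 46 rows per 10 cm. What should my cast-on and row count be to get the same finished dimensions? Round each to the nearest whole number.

Cast on 277 stitches; work 466 rows.

Stitches: 268 × 30/29 = 277.24 → 277.
Rows: 456 × 46/45 = 466.13 → 466.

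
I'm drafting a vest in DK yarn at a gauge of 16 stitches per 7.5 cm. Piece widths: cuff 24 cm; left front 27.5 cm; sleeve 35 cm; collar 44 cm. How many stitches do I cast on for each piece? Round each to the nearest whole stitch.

Rate = 16/7.5 = 2.133 sts per cm.
cuff: 24 × 2.133 = 51.20 → 51.
left front: 27.5 × 2.133 = 58.67 → 59.
sleeve: 35 × 2.133 = 74.67 → 75.
collar: 44 × 2.133 = 93.87 → 94.

cuff 51; left front 59; sleeve 75; collar 94.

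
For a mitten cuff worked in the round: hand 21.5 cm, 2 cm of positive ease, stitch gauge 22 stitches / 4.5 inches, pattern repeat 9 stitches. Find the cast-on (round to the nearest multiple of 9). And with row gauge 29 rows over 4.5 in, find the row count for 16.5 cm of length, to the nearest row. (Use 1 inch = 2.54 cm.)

Cast on 45 stitches; work 42 rows.

Finished = 21.5 + 2 = 23.5 cm.
23.5 cm × 1/2.54 = 9.25 inches.
22/4.5 = 4.889 sts per in; 9.25 × 4.889 = 45.23 sts.
Nearest multiple of 9 → 45.
16.5 cm = 6.50 inches; × 6.444 = 41.86 → 42 rows.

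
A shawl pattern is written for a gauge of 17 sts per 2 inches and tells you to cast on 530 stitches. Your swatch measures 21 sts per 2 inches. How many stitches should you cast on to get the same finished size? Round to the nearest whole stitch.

655 stitches.

Scale factor = 21 / 17 = 1.235.
530 × 21 / 17 = 654.71 sts.
→ 655 sts.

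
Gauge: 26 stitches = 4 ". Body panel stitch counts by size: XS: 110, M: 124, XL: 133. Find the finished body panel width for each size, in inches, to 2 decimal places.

XS 16.92 inches; M 19.08 inches; XL 20.46 inches.

26/4 = 6.5 sts per in.
XS: 110 / 6.5 = 16.923 → 16.92 in.
M: 124 / 6.5 = 19.077 → 19.08 in.
XL: 133 / 6.5 = 20.462 → 20.46 in.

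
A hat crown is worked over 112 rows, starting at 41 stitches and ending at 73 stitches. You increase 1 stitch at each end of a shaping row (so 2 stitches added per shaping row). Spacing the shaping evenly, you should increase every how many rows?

Increase every 7th row.

Stitches to add: |73 − 41| = 32.
Shaping rows needed: 32 / 2 = 16.
112 rows / 16 = every 7 rows.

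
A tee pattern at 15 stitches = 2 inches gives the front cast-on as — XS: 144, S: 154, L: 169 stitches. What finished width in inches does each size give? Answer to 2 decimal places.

XS 19.20 inches; S 20.53 inches; L 22.53 inches.

15/2 = 7.5 sts per in.
XS: 144 / 7.5 = 19.200 → 19.20 in.
S: 154 / 7.5 = 20.533 → 20.53 in.
L: 169 / 7.5 = 22.533 → 22.53 in.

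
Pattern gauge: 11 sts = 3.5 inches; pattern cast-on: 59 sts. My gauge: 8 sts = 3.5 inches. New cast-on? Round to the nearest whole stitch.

Scale factor = 8 / 11 = 0.727.
59 × 8 / 11 = 42.91 sts.
→ 43 sts.

Cast on 43 stitches.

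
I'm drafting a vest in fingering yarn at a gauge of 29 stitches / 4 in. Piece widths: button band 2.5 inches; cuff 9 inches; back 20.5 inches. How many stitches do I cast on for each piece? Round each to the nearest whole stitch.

button band 18; cuff 65; back 149.

Rate = 29/4 = 7.25 sts per in.
button band: 2.5 × 7.25 = 18.12 → 18.
cuff: 9 × 7.25 = 65.25 → 65.
back: 20.5 × 7.25 = 148.62 → 149.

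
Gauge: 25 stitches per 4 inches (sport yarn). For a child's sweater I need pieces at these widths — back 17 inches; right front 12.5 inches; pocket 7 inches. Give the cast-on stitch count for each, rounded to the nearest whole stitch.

back 106; right front 78; pocket 44.

Rate = 25/4 = 6.25 sts per in.
back: 17 × 6.25 = 106.25 → 106.
right front: 12.5 × 6.25 = 78.12 → 78.
pocket: 7 × 6.25 = 43.75 → 44.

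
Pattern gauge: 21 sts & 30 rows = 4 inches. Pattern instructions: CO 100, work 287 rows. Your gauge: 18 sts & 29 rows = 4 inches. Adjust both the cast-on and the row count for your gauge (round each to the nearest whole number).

Cast on 86 stitches; work 277 rows.

Stitches: 100 × 18/21 = 85.71 → 86.
Rows: 287 × 29/30 = 277.43 → 277.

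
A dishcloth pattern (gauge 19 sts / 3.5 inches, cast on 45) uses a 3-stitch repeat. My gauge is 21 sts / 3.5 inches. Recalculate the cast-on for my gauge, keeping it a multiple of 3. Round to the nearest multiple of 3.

Cast on 51 stitches.

45 × 21 / 19 = 49.74.
Nearest multiple of 3: 51.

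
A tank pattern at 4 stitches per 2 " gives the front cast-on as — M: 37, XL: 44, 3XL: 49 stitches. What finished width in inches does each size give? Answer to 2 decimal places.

4/2 = 2 sts per in.
M: 37 / 2 = 18.500 → 18.50 in.
XL: 44 / 2 = 22.000 → 22.00 in.
3XL: 49 / 2 = 24.500 → 24.50 in.

M 18.50 inches; XL 22.00 inches; 3XL 24.50 inches.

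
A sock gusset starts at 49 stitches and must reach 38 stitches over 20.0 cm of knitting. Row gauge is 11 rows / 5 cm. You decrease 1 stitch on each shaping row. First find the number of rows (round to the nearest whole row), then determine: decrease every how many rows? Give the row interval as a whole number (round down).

Decrease every 4th row.

Rows = 20.0 × 2.2 = 44.0 → 44 rows.
Stitches to remove: 11 → 11 shaping rows (at 1 st each).
44 / 11 = 4.00 → every 4 rows.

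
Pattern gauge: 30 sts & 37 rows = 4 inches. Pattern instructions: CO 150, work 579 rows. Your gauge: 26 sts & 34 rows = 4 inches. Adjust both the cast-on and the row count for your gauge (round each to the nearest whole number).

Stitches: 150 × 26/30 = 130.00 → 130.
Rows: 579 × 34/37 = 532.05 → 532.

Cast on 130 stitches; work 532 rows.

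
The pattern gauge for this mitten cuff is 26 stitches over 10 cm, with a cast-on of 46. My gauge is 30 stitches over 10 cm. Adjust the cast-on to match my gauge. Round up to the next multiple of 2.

CO 54 sts.

Scale factor = 30 / 26 = 1.154.
46 × 30 / 26 = 53.08 sts.
→ 54 sts.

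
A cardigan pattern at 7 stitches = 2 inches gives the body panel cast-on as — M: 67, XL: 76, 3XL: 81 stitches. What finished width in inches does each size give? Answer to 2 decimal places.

7/2 = 3.5 sts per in.
M: 67 / 3.5 = 19.143 → 19.14 in.
XL: 76 / 3.5 = 21.714 → 21.71 in.
3XL: 81 / 3.5 = 23.143 → 23.14 in.

M 19.14 inches; XL 21.71 inches; 3XL 23.14 inches.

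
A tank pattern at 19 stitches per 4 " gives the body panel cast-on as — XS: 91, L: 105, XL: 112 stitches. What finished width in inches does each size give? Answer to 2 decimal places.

XS 19.16 inches; L 22.11 inches; XL 23.58 inches.

19/4 = 4.75 sts per in.
XS: 91 / 4.75 = 19.158 → 19.16 in.
L: 105 / 4.75 = 22.105 → 22.11 in.
XL: 112 / 4.75 = 23.579 → 23.58 in.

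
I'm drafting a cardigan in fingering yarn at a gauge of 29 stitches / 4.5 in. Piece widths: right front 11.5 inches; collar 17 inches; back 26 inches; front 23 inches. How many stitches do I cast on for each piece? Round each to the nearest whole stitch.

Rate = 29/4.5 = 6.444 sts per in.
right front: 11.5 × 6.444 = 74.11 → 74.
collar: 17 × 6.444 = 109.56 → 110.
back: 26 × 6.444 = 167.56 → 168.
front: 23 × 6.444 = 148.22 → 148.

right front 74; collar 110; back 168; front 148.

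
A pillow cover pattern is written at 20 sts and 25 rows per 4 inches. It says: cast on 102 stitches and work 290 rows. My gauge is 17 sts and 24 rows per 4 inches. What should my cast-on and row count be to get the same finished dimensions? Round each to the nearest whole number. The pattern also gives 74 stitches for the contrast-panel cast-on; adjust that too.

Cast on 87 stitches; work 278 rows; contrast-panel cast-on 63 stitches.

Stitches: 102 × 17/20 = 86.70 → 87.
Rows: 290 × 24/25 = 278.40 → 278.
contrast-panel cast-on: 74 × 17/20 = 62.90 → 63.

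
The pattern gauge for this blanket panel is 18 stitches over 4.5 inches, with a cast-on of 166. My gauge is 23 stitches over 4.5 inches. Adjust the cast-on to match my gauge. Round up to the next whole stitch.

CO 213 sts.

Scale factor = 23 / 18 = 1.278.
166 × 23 / 18 = 212.11 sts.
→ 213 sts.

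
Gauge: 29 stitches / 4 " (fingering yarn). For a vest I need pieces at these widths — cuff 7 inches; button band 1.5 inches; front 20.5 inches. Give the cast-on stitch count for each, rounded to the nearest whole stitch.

Rate = 29/4 = 7.25 sts per in.
cuff: 7 × 7.25 = 50.75 → 51.
button band: 1.5 × 7.25 = 10.88 → 11.
front: 20.5 × 7.25 = 148.62 → 149.

cuff 51; button band 11; front 149.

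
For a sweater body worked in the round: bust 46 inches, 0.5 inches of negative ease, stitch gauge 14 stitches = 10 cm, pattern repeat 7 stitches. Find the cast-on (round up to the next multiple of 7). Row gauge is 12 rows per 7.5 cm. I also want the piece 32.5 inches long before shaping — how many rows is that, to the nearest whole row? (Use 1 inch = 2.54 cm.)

Cast on 168 stitches; work 132 rows.

Finished = 46 − 0.5 = 45.5 inches.
45.5 inches × 2.54 = 115.57 cm.
14/10 = 1.4 sts per cm; 115.57 × 1.4 = 161.80 sts.
Next multiple of 7 → 168.
32.5 inches = 82.55 cm; × 1.6 = 132.08 → 132 rows.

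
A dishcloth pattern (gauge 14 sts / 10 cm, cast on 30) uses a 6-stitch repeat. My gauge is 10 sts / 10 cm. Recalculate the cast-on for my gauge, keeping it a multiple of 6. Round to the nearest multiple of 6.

Cast on 24 stitches.

30 × 10 / 14 = 21.43.
Nearest multiple of 6: 24.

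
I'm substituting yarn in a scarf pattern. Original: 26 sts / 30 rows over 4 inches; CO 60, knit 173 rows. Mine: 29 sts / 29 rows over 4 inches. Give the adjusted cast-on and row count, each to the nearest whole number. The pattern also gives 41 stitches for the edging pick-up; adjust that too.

Cast on 67 stitches; work 167 rows; edging pick-up 46 stitches.

Stitches: 60 × 29/26 = 66.92 → 67.
Rows: 173 × 29/30 = 167.23 → 167.
edging pick-up: 41 × 29/26 = 45.73 → 46.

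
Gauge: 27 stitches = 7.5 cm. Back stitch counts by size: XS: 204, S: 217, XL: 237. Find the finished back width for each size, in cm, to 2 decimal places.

XS 56.67 cm; S 60.28 cm; XL 65.83 cm.

27/7.5 = 3.6 sts per cm.
XS: 204 / 3.6 = 56.667 → 56.67 cm.
S: 217 / 3.6 = 60.278 → 60.28 cm.
XL: 237 / 3.6 = 65.833 → 65.83 cm.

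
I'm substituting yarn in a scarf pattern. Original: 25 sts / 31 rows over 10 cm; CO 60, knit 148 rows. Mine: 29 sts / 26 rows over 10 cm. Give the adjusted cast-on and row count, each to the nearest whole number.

Stitches: 60 × 29/25 = 69.60 → 70.
Rows: 148 × 26/31 = 124.13 → 124.

Cast on 70 stitches; work 124 rows.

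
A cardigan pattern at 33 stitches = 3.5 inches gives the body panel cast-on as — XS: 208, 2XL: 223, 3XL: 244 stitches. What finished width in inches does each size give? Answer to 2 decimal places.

33/3.5 = 9.429 sts per in.
XS: 208 / 9.429 = 22.061 → 22.06 in.
2XL: 223 / 9.429 = 23.652 → 23.65 in.
3XL: 244 / 9.429 = 25.879 → 25.88 in.

XS 22.06 inches; 2XL 23.65 inches; 3XL 25.88 inches.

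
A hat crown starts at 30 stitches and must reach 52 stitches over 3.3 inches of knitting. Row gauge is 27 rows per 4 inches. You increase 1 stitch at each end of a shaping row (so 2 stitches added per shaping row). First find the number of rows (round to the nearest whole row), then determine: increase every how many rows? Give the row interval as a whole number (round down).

Increase every 2nd row.

Rows = 3.3 × 6.75 = 22.3 → 22 rows.
Stitches to add: 22 → 11 shaping rows (at 2 st each).
22 / 11 = 2.00 → every 2 rows.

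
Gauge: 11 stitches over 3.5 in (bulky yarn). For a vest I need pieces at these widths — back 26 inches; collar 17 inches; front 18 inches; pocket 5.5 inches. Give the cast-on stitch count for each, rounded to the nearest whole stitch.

back 82; collar 53; front 57; pocket 17.

Rate = 11/3.5 = 3.143 sts per in.
back: 26 × 3.143 = 81.71 → 82.
collar: 17 × 3.143 = 53.43 → 53.
front: 18 × 3.143 = 56.57 → 57.
pocket: 5.5 × 3.143 = 17.29 → 17.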